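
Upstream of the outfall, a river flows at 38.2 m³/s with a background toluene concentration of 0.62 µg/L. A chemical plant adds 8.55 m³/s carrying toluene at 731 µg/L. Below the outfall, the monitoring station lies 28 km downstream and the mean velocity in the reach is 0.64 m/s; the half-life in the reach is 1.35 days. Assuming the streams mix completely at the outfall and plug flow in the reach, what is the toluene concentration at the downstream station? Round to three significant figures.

103 µg/L

Conservation of mass: C = (38.20·0.6200 + 8.550·731.0) / 46.75 = 6274/46.75 = 134.2 µg/L.
Travel time t = 28·1000 / 0.64 = 43750 s = 12.15 h.
Half-life 1.35 d → k = ln 2 / 1.35 = 0.5134 d⁻¹.
Applying C = C₀e^(−kt): 134.2 × 0.7711 = 103.5 µg/L.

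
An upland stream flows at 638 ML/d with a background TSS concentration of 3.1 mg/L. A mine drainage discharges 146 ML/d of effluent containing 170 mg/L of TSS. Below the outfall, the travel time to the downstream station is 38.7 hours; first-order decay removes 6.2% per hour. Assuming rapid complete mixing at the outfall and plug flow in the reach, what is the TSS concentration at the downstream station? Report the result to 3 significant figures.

Mass balance: C = (638.0·3.100 + 146.0·170.0) / 784.0 = 26800/784.0 = 34.18 mg/L.
6.2%/h lost → k = −ln(1 − 0.062) = 0.06401 h⁻¹.
After decay, C = 34.18 × e^(−kt) = 34.18 × 0.08399 = 2.871 mg/L.

2.87 mg/L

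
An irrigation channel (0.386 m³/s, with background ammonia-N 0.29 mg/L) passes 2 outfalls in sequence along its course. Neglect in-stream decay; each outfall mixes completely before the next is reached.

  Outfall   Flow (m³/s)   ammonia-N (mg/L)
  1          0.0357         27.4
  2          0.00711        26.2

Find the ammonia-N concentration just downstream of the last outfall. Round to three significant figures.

After outfall 1: Q = 0.3860 + 0.03570 = 0.4217 m³/s; C = (0.3860·0.2900 + 0.03570·27.40)/0.4217 = 2.585 mg/L.
After outfall 2: Q = 0.4217 + 0.007110 = 0.4288 m³/s; C = (0.4217·2.585 + 0.007110·26.20)/0.4288 = 2.977 mg/L.

2.98 mg/L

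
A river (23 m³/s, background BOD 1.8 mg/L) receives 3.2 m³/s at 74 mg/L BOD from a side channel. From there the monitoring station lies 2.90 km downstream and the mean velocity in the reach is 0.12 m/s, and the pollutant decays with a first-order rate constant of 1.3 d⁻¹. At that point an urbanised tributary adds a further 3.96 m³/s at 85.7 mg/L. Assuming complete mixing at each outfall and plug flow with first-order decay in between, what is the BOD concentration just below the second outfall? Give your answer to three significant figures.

Mass balance: C = (23.00·1.800 + 3.200·74.00) / 26.20 = 278.2/26.20 = 10.62 mg/L; combined flow 26.20 m³/s.
Travel time t = 2.90·1000 / 0.12 = 24170 s = 6.713 h.
Applying C = C₀e^(−kt): 10.62 × 0.6952 = 7.381 mg/L.
Second outfall: C = (26.20·7.381 + 3.960·85.70)/30.16 = 17.66 mg/L.

17.7 mg/L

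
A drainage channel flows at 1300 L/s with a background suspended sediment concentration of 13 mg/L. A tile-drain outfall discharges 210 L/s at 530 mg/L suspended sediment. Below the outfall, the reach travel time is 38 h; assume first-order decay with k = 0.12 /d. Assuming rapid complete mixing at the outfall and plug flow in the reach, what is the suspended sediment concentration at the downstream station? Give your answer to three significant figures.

Conservation of mass: C = (1300·13.00 + 210.0·530.0) / 1510 = 128200/1510 = 84.90 mg/L.
Applying C = C₀e^(−kt): 84.90 × 0.8270 = 70.21 mg/L.

70.2 mg/L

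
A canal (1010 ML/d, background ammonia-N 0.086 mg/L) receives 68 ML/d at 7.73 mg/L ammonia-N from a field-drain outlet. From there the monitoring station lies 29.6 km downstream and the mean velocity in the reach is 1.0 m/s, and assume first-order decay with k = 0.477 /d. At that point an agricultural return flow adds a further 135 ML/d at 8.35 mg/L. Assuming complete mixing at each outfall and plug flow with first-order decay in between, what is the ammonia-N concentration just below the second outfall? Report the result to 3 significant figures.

1.36 mg/L

After mixing, C = (1010·0.08600 + 68.00·7.730) / 1078 = 612.5/1078 = 0.5682 mg/L; combined flow 1078 ML/d.
Travel time t = 29.6·1000 / 1.0 = 29600 s = 8.222 h.
Applying C = C₀e^(−kt): 0.5682 × 0.8492 = 0.4825 mg/L.
Second outfall: C = (1078·0.4825 + 135.0·8.350)/1213 = 1.358 mg/L.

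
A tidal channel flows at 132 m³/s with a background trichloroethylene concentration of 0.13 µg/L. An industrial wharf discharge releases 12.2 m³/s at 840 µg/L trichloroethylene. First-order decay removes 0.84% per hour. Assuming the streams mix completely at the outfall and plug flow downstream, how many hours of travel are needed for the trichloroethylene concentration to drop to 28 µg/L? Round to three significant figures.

Conservation of mass: C = (132.0·0.1300 + 12.20·840.0) / 144.2 = 10270/144.2 = 71.19 µg/L.
0.84%/h lost → k = −ln(1 − 0.0084) = 0.008435 h⁻¹.
71.19·exp(−k·t) = 28 → t = ln(71.19/28)/k = 398200 s = 110.6 h.

111 h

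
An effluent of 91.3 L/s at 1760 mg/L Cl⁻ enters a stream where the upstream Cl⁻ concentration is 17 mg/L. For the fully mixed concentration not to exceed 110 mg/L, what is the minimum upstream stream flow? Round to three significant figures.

1620 L/s

Set C_mix = 110: (Q·17.00 + 91.30·1760) / (Q + 91.30) = 110
→ Q = 91.30·(1760 − 110)/(110 − 17.00) = 1620 L/s.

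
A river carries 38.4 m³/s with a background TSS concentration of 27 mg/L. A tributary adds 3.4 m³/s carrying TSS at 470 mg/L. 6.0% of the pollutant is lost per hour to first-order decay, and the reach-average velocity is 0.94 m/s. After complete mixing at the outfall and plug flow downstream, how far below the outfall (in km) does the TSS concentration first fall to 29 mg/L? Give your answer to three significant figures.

42.5 km

Flow-weighted average: C = (38.40·27.00 + 3.400·470.0) / 41.80 = 2635/41.80 = 63.03 mg/L.
6.0%/h lost → k = −ln(1 − 0.06) = 0.06188 h⁻¹.
Set 63.03·exp(−k·t) = 29 → t = ln(63.03/29)/k = 45170 s = 12.55 h.
Distance = v·t = 0.94·45170 = 42460 m = 42.46 km.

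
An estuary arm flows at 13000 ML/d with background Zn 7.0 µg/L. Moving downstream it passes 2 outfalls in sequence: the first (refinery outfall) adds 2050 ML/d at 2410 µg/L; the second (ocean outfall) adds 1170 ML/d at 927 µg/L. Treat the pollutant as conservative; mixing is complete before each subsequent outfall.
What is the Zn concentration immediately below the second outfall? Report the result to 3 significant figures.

377 µg/L

Below outfall 1: Q → 15050 ML/d, C = (13000·7.000 + 2050·2410)/15050 = 334.3 µg/L.
Below outfall 2: Q → 16220 ML/d, C = (15050·334.3 + 1170·927.0)/16220 = 377.1 µg/L.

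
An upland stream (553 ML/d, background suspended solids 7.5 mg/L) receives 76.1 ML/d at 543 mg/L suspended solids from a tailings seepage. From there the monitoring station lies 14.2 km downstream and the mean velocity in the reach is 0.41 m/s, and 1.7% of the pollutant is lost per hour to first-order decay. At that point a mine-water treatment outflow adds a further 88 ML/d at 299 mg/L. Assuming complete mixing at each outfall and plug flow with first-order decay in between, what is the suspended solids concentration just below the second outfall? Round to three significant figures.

90.5 mg/L

Flow-weighted average: C = (553.0·7.500 + 76.10·543.0) / 629.1 = 45470/629.1 = 72.28 mg/L; combined flow 629.1 ML/d.
Travel time t = 14.2·1000 / 0.41 = 34630 s = 9.621 h.
1.7%/h lost → k = −ln(1 − 0.017) = 0.01715 h⁻¹.
First-order decay: C = 72.28·exp(−k·t) = 72.28·0.8479 = 61.29 mg/L.
Second outfall: C = (629.1·61.29 + 88.00·299.0)/717.1 = 90.46 mg/L.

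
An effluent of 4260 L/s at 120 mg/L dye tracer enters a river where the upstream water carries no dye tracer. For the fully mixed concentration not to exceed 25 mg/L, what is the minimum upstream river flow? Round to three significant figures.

16200 L/s

Set C_mix = 25: (Q·0 + 4260·120.0) / (Q + 4260) = 25
→ Q = 4260·(120.0 − 25)/(25 − 0) = 16190 L/s.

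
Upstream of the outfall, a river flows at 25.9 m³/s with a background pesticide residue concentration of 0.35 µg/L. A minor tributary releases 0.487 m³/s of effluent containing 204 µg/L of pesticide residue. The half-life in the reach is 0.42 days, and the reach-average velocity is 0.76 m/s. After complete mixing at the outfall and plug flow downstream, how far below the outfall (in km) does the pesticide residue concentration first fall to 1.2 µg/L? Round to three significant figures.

49.0 km

After mixing, C = (25.90·0.3500 + 0.4870·204.0) / 26.39 = 108.4/26.39 = 4.109 µg/L.
Half-life 0.42 d → k = ln 2 / 0.42 = 1.650 d⁻¹.
Set 4.109·exp(−k·t) = 1.2 → t = ln(4.109/1.2)/k = 64430 s = 17.90 h.
Distance = v·t = 0.76·64430 = 48970 m = 48.97 km.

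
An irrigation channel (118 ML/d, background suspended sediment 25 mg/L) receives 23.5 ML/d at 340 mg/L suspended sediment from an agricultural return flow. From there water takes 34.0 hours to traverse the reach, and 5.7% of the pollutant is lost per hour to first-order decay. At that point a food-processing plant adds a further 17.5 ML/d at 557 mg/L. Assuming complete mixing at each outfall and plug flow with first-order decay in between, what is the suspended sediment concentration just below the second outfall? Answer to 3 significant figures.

70.7 mg/L

Mass balance: C = (118.0·25.00 + 23.50·340.0) / 141.5 = 10940/141.5 = 77.31 mg/L; combined flow 141.5 ML/d.
5.7%/h lost → k = −ln(1 − 0.057) = 0.05869 h⁻¹.
First-order decay: C = 77.31·exp(−k·t) = 77.31·0.1360 = 10.51 mg/L.
Second outfall: C = (141.5·10.51 + 17.50·557.0)/159.0 = 70.66 mg/L.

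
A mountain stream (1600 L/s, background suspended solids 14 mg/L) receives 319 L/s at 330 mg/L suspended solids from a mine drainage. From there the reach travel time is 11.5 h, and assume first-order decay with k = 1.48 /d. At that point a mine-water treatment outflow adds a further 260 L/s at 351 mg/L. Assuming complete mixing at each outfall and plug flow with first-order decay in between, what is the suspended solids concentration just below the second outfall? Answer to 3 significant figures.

Flow-weighted average: C = (1600·14.00 + 319.0·330.0) / 1919 = 127700/1919 = 66.53 mg/L; combined flow 1919 L/s.
After decay, C = 66.53 × e^(−kt) = 66.53 × 0.4921 = 32.74 mg/L.
At the second outfall, C = (1919·32.74 + 260.0·351.0) / (1919 + 260.0) = 70.71 mg/L.

70.7 mg/L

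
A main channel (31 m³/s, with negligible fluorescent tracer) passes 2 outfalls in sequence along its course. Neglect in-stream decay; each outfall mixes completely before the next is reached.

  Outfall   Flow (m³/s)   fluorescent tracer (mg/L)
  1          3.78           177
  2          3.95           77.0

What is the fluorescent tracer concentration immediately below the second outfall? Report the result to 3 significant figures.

Outfall 1: combined Q = 34.78 m³/s; C = (31.00·0 + 3.780·177.0)/34.78 = 19.24 mg/L.
Outfall 2: combined Q = 38.73 m³/s; C = (34.78·19.24 + 3.950·77.00)/38.73 = 25.13 mg/L.

25.1 mg/L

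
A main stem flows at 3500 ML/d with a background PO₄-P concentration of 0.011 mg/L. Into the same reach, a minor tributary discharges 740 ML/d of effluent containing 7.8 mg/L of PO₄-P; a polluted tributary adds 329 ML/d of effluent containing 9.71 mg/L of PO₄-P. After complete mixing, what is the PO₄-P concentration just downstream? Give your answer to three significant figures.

Mass balance: C = (3500·0.01100 + 740.0·7.800 + 329.0·9.710) / 4569 = 9005/4569 = 1.971 mg/L.

1.97 mg/L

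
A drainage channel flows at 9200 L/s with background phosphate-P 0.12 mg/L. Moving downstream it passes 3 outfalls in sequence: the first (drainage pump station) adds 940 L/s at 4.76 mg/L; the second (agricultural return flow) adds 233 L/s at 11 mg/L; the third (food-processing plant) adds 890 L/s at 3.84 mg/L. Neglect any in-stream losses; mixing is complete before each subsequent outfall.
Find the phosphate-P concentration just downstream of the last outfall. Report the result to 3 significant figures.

After outfall 1: Q = 9200 + 940.0 = 10140 L/s; C = (9200·0.1200 + 940.0·4.760)/10140 = 0.5501 mg/L.
After outfall 2: Q = 10140 + 233.0 = 10370 L/s; C = (10140·0.5501 + 233.0·11.00)/10370 = 0.7849 mg/L.
After outfall 3: Q = 10370 + 890.0 = 11260 L/s; C = (10370·0.7849 + 890.0·3.840)/11260 = 1.026 mg/L.

1.03 mg/L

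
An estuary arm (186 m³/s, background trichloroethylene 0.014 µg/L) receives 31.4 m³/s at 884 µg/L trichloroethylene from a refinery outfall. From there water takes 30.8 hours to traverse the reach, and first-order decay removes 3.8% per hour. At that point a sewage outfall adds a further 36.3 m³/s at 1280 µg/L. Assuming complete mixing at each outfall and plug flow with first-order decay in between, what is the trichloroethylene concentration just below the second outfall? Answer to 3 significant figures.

Flow-weighted average: C = (186.0·0.01400 + 31.40·884.0) / 217.4 = 27760/217.4 = 127.7 µg/L; combined flow 217.4 m³/s.
3.8%/h lost → k = −ln(1 − 0.038) = 0.03874 h⁻¹.
Applying C = C₀e^(−kt): 127.7 × 0.3032 = 38.72 µg/L.
Second outfall: C = (217.4·38.72 + 36.30·1280)/253.7 = 216.3 µg/L.

216 µg/L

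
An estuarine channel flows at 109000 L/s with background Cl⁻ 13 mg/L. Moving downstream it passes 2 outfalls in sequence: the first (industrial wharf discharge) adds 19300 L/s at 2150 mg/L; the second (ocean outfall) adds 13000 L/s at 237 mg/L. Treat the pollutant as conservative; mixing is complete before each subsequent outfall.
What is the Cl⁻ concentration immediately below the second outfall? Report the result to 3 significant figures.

Outfall 1: combined Q = 128300 L/s; C = (109000·13.00 + 19300·2150)/128300 = 334.5 mg/L.
Outfall 2: combined Q = 141300 L/s; C = (128300·334.5 + 13000·237.0)/141300 = 325.5 mg/L.

325 mg/L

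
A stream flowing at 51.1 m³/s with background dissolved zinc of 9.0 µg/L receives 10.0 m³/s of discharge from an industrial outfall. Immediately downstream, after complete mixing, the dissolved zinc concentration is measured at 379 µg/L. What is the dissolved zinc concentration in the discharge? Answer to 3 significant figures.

Mass balance: 51.10·9.000 + 10.00·Cₑ = 61.10·379.0
→ Cₑ = (61.10·379.0 − 51.10·9.000) / 10.00 = 2270 µg/L.

2270 µg/L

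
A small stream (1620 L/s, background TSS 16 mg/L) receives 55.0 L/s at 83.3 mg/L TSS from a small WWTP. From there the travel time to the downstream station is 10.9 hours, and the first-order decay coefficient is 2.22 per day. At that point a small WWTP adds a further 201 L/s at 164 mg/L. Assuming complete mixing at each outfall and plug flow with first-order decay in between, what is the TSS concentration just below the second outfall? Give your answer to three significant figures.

23.5 mg/L

After mixing, C = (1620·16.00 + 55.00·83.30) / 1675 = 30500/1675 = 18.21 mg/L; combined flow 1675 L/s.
Decay over the reach: 18.21·exp(−kt) = 18.21·0.3649 = 6.644 mg/L.
Second outfall: C = (1675·6.644 + 201.0·164.0)/1876 = 23.50 mg/L.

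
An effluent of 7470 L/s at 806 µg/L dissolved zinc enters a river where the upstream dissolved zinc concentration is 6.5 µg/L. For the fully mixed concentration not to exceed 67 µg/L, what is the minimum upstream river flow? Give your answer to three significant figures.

91200 L/s

Set C_mix = 67: (Q·6.500 + 7470·806.0) / (Q + 7470) = 67
→ Q = 7470·(806.0 − 67)/(67 − 6.500) = 91250 L/s.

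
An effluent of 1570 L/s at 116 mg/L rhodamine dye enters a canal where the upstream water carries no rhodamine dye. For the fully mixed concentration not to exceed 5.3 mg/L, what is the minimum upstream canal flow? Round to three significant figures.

32800 L/s

Set C_mix = 5.3: (Q·0 + 1570·116.0) / (Q + 1570) = 5.3
→ Q = 1570·(116.0 − 5.3)/(5.3 − 0) = 32790 L/s.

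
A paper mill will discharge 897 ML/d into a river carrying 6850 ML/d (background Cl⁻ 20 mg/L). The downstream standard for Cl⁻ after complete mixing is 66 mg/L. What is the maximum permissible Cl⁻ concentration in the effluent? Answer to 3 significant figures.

At the limit, (Qr·Cr + Qe·Cₑ)/(Qr + Qe) = 66:
Cₑ = (7747·66 − 6850·20.00) / 897.0 = 417.3 mg/L.

417 mg/L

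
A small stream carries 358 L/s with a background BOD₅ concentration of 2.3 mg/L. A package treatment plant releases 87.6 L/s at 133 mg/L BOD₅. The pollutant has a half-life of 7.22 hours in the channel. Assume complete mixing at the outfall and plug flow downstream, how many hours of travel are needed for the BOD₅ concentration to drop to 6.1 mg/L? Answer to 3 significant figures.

Conservation of mass: C = (358.0·2.300 + 87.60·133.0) / 445.6 = 12470/445.6 = 27.99 mg/L.
Half-life 7.22 h → k = ln 2 / 7.22 = 0.09600 h⁻¹ = 2.304 d⁻¹.
27.99·exp(−k·t) = 6.1 → t = ln(27.99/6.1)/k = 57140 s = 15.87 h.

15.9 h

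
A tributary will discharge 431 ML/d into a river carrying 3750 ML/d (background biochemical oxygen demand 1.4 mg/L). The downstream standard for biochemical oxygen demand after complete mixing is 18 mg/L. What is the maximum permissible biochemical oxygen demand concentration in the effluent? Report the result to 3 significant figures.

162 mg/L

At the limit, (Qr·Cr + Qe·Cₑ)/(Qr + Qe) = 18:
Cₑ = (4181·18 − 3750·1.400) / 431.0 = 162.4 mg/L.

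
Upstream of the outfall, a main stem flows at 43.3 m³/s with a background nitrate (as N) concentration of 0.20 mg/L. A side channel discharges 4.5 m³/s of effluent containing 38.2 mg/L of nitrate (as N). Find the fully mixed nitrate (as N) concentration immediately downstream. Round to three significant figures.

Mass balance: C = (43.30·0.2000 + 4.500·38.20) / 47.80 = 180.6/47.80 = 3.777 mg/L.

3.78 mg/L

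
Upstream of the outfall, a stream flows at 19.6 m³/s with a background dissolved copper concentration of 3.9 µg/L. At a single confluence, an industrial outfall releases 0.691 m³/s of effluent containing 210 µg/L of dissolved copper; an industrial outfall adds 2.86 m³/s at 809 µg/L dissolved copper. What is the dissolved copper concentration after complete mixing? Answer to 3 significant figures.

Mass balance: C = (19.60·3.900 + 0.6910·210.0 + 2.860·809.0) / 23.15 = 2535/23.15 = 109.5 µg/L.

110 µg/L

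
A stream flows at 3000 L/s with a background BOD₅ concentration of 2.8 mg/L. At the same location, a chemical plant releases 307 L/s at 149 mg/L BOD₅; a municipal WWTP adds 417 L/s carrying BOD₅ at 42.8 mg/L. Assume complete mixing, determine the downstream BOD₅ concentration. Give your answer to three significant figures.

19.3 mg/L

Flow-weighted average: C = (3000·2.800 + 307.0·149.0 + 417.0·42.80) / 3724 = 71990/3724 = 19.33 mg/L.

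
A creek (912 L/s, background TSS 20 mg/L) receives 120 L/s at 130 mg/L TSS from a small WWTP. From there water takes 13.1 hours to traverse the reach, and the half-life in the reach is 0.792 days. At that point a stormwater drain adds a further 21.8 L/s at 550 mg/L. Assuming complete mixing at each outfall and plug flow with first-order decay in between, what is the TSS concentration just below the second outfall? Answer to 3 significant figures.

31.3 mg/L

Conservation of mass: C = (912.0·20.00 + 120.0·130.0) / 1032 = 33840/1032 = 32.79 mg/L; combined flow 1032 L/s.
Half-life 0.792 d → k = ln 2 / 0.792 = 0.8752 d⁻¹.
First-order decay: C = 32.79·exp(−k·t) = 32.79·0.6202 = 20.34 mg/L.
Second outfall: C = (1032·20.34 + 21.80·550.0)/1054 = 31.29 mg/L.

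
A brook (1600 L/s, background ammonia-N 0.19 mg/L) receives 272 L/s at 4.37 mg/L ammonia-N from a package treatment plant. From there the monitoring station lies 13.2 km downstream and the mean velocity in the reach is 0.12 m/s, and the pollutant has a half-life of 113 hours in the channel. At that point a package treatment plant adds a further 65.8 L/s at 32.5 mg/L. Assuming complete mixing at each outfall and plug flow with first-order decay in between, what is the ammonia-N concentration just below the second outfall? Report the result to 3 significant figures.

1.74 mg/L

After mixing, C = (1600·0.1900 + 272.0·4.370) / 1872 = 1493/1872 = 0.7974 mg/L; combined flow 1872 L/s.
Travel time t = 13.2·1000 / 0.12 = 110000 s = 30.56 h.
Half-life 113 h → k = ln 2 / 113 = 0.006134 h⁻¹ = 0.1472 d⁻¹.
First-order decay: C = 0.7974·exp(−k·t) = 0.7974·0.8291 = 0.6611 mg/L.
At the second outfall, C = (1872·0.6611 + 65.80·32.50) / (1872 + 65.80) = 1.742 mg/L.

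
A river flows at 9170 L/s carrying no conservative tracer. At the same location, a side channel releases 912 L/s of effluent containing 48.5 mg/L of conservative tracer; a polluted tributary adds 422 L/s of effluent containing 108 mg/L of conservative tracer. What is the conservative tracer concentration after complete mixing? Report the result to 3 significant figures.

8.55 mg/L

Mixed concentration C = ΣQC/ΣQ = (9170·0 + 912.0·48.50 + 422.0·108.0) / 10500 = 89810/10500 = 8.550 mg/L.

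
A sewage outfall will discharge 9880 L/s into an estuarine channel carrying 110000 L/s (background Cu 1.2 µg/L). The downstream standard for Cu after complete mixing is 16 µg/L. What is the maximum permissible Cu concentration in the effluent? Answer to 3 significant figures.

181 µg/L

At the limit, (Qr·Cr + Qe·Cₑ)/(Qr + Qe) = 16:
Cₑ = (119900·16 − 110000·1.200) / 9880 = 180.8 µg/L.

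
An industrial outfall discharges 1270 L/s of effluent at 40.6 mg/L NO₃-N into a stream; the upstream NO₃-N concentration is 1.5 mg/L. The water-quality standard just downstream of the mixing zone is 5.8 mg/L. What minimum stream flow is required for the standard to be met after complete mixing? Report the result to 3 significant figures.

Set C_mix = 5.8: (Q·1.500 + 1270·40.60) / (Q + 1270) = 5.8
→ Q = 1270·(40.60 − 5.8)/(5.8 − 1.500) = 10280 L/s.

10300 L/s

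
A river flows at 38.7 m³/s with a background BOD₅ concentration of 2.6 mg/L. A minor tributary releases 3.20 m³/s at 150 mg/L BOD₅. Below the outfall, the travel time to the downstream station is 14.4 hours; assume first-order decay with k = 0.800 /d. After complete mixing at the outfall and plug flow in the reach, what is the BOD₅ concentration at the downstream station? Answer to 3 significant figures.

Mass balance: C = (38.70·2.600 + 3.200·150.0) / 41.90 = 580.6/41.90 = 13.86 mg/L.
After decay, C = 13.86 × e^(−kt) = 13.86 × 0.6188 = 8.575 mg/L.

8.57 mg/L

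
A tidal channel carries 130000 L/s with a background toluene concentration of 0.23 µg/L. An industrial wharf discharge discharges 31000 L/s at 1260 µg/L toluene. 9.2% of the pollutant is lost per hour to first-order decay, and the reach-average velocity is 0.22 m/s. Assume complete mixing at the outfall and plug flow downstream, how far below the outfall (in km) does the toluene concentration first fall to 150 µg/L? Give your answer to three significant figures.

Mixed concentration C = ΣQC/ΣQ = (130000·0.2300 + 31000·1260) / 161000 = 39090000/161000 = 242.8 µg/L.
9.2%/h lost → k = −ln(1 − 0.092) = 0.09651 h⁻¹.
Set 242.8·exp(−k·t) = 150 → t = ln(242.8/150)/k = 17960 s = 4.990 h.
Distance = v·t = 0.22·17960 = 3952 m = 3.952 km.

3.95 km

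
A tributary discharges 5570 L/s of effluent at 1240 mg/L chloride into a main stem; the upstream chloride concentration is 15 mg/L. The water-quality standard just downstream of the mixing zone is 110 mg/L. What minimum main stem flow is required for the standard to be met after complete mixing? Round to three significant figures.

Set C_mix = 110: (Q·15.00 + 5570·1240) / (Q + 5570) = 110
→ Q = 5570·(1240 − 110)/(110 − 15.00) = 66250 L/s.

66300 L/s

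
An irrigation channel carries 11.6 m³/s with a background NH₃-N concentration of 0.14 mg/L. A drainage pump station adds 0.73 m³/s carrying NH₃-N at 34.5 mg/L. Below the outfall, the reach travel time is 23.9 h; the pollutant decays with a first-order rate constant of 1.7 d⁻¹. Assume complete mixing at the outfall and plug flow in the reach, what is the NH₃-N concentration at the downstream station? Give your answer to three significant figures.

Flow-weighted average: C = (11.60·0.1400 + 0.7300·34.50) / 12.33 = 26.81/12.33 = 2.174 mg/L.
After decay, C = 2.174 × e^(−kt) = 2.174 × 0.1840 = 0.4000 mg/L.

0.400 mg/L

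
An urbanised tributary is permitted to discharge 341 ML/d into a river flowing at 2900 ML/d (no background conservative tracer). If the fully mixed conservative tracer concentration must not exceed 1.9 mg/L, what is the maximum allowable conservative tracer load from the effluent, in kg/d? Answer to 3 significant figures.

Mass balance at the limit: 2900·0 + 341.0·Cₑ = 3241·1.9 → Cₑ = 18.06 mg/L.
341.0 ML/d = 3.947 m³/s. Load = 3.947 m³/s × 18.06 g/m³ × 86 400 s/d = 6158 kg/d.

6160 kg/d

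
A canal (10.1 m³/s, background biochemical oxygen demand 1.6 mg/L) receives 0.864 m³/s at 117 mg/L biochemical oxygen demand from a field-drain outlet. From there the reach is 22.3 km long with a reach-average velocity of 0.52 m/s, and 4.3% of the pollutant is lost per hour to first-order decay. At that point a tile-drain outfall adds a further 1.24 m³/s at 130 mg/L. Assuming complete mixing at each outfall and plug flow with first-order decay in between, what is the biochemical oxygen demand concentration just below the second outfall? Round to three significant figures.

After mixing, C = (10.10·1.600 + 0.8640·117.0) / 10.96 = 117.2/10.96 = 10.69 mg/L; combined flow 10.96 m³/s.
Travel time t = 22.3·1000 / 0.52 = 42880 s = 11.91 h.
4.3%/h lost → k = −ln(1 − 0.043) = 0.04395 h⁻¹.
After decay, C = 10.69 × e^(−kt) = 10.69 × 0.5924 = 6.335 mg/L.
At the second outfall, C = (10.96·6.335 + 1.240·130.0) / (10.96 + 1.240) = 18.90 mg/L.

18.9 mg/L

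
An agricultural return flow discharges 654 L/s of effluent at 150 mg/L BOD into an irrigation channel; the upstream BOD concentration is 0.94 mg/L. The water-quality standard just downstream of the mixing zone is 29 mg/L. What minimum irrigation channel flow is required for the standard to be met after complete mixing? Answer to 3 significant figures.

2820 L/s

Set C_mix = 29: (Q·0.9400 + 654.0·150.0) / (Q + 654.0) = 29
→ Q = 654.0·(150.0 − 29)/(29 − 0.9400) = 2820 L/s.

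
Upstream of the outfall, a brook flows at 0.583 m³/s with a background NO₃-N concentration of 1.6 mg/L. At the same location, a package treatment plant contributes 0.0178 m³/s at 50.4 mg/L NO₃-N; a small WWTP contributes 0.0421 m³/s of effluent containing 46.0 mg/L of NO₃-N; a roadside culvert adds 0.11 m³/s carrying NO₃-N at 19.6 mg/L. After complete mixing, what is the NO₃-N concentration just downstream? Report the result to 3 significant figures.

7.87 mg/L

After mixing, C = (0.5830·1.600 + 0.01780·50.40 + 0.04210·46.00 + 0.1100·19.60) / 0.7529 = 5.923/0.7529 = 7.866 mg/L.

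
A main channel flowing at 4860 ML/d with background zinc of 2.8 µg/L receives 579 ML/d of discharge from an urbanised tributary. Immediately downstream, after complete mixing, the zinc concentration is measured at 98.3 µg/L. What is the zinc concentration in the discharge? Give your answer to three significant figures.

Mass balance: 4860·2.800 + 579.0·Cₑ = 5439·98.30
→ Cₑ = (5439·98.30 − 4860·2.800) / 579.0 = 899.9 µg/L.

900 µg/L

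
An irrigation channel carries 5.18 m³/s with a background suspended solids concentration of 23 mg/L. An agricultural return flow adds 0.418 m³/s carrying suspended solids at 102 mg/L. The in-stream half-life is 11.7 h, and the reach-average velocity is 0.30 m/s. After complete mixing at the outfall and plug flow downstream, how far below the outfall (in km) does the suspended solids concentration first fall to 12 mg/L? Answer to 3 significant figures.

Mixed concentration C = ΣQC/ΣQ = (5.180·23.00 + 0.4180·102.0) / 5.598 = 161.8/5.598 = 28.90 mg/L.
Half-life 11.7 h → k = ln 2 / 11.7 = 0.05924 h⁻¹ = 1.422 d⁻¹.
Set 28.90·exp(−k·t) = 12 → t = ln(28.90/12)/k = 53410 s = 14.84 h.
Distance = v·t = 0.30·53410 = 16020 m = 16.02 km.

16.0 km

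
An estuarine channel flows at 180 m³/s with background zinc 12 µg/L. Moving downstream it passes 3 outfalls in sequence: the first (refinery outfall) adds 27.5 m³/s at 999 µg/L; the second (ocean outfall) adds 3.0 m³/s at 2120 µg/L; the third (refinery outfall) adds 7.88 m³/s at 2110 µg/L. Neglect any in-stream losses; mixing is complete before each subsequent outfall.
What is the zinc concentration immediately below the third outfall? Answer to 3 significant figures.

241 µg/L

Outfall 1: combined Q = 207.5 m³/s; C = (180.0·12.00 + 27.50·999.0)/207.5 = 142.8 µg/L.
Outfall 2: combined Q = 210.5 m³/s; C = (207.5·142.8 + 3.000·2120)/210.5 = 171.0 µg/L.
Outfall 3: combined Q = 218.4 m³/s; C = (210.5·171.0 + 7.880·2110)/218.4 = 241.0 µg/L.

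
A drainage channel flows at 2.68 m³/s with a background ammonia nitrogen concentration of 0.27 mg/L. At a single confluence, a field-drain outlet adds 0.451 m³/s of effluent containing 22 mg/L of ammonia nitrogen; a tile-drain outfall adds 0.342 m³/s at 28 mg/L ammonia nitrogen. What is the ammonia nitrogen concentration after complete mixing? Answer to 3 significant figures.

Conservation of mass: C = (2.680·0.2700 + 0.4510·22.00 + 0.3420·28.00) / 3.473 = 20.22/3.473 = 5.823 mg/L.

5.82 mg/L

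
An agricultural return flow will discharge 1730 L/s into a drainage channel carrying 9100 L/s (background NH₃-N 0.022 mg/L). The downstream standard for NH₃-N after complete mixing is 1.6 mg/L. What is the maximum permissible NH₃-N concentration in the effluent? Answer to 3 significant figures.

9.90 mg/L

At the limit, (Qr·Cr + Qe·Cₑ)/(Qr + Qe) = 1.6:
Cₑ = (10830·1.6 − 9100·0.02200) / 1730 = 9.900 mg/L.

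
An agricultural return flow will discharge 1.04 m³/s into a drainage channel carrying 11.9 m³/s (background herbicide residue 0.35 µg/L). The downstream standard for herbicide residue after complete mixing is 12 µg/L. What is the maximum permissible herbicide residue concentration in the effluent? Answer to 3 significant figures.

At the limit, (Qr·Cr + Qe·Cₑ)/(Qr + Qe) = 12:
Cₑ = (12.94·12 − 11.90·0.3500) / 1.040 = 145.3 µg/L.

145 µg/L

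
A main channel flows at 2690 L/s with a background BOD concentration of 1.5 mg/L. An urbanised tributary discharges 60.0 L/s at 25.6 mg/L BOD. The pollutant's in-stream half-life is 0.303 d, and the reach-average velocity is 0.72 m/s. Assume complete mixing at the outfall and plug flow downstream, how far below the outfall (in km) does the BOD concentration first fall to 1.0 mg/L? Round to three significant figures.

19.2 km

After mixing, C = (2690·1.500 + 60.00·25.60) / 2750 = 5571/2750 = 2.026 mg/L.
Half-life 0.303 d → k = ln 2 / 0.303 = 2.288 d⁻¹.
Set 2.026·exp(−k·t) = 1.0 → t = ln(2.026/1.0)/k = 26660 s = 7.407 h.
Distance = v·t = 0.72·26660 = 19200 m = 19.20 km.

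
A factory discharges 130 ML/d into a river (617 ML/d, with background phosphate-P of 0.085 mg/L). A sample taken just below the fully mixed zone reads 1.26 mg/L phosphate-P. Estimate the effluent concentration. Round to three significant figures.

6.84 mg/L

Mass balance: 617.0·0.08500 + 130.0·Cₑ = 747.0·1.260
→ Cₑ = (747.0·1.260 − 617.0·0.08500) / 130.0 = 6.837 mg/L.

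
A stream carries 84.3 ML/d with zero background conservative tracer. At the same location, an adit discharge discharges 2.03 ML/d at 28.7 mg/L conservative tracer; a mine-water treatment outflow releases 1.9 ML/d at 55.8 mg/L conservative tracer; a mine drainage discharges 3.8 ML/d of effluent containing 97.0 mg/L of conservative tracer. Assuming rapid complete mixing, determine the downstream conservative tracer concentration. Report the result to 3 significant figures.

5.79 mg/L

Mixed concentration C = ΣQC/ΣQ = (84.30·0 + 2.030·28.70 + 1.900·55.80 + 3.800·97.00) / 92.03 = 532.9/92.03 = 5.790 mg/L.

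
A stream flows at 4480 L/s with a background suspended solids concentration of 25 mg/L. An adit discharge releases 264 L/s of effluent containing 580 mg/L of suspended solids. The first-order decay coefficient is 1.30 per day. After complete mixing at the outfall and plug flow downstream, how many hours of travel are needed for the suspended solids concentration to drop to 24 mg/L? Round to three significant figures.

15.6 h

Conservation of mass: C = (4480·25.00 + 264.0·580.0) / 4744 = 265100/4744 = 55.89 mg/L.
55.89·exp(−k·t) = 24 → t = ln(55.89/24)/k = 56180 s = 15.60 h.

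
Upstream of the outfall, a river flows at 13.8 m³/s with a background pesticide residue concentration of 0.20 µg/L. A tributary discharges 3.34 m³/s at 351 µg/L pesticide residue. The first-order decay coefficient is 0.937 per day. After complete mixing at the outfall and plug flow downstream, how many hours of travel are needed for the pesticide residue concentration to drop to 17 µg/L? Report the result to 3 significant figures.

35.7 h

After mixing, C = (13.80·0.2000 + 3.340·351.0) / 17.14 = 1175/17.14 = 68.56 µg/L.
68.56·exp(−k·t) = 17 → t = ln(68.56/17)/k = 128600 s = 35.72 h.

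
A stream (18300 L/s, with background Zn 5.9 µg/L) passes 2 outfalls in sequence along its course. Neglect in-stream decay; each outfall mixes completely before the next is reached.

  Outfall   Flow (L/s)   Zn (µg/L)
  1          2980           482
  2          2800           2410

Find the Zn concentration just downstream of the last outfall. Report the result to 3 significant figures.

Below outfall 1: Q → 21280 L/s, C = (18300·5.900 + 2980·482.0)/21280 = 72.57 µg/L.
Below outfall 2: Q → 24080 L/s, C = (21280·72.57 + 2800·2410)/24080 = 344.4 µg/L.

344 µg/L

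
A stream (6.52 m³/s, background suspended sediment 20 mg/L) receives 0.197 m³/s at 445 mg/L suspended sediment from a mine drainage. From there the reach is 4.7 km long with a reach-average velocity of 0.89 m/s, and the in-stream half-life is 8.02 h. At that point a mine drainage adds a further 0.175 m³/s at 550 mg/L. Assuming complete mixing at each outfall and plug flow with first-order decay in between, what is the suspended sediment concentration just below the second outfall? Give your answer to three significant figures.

41.8 mg/L

Conservation of mass: C = (6.520·20.00 + 0.1970·445.0) / 6.717 = 218.1/6.717 = 32.46 mg/L; combined flow 6.717 m³/s.
Travel time t = 4.7·1000 / 0.89 = 5281 s = 1.467 h.
Half-life 8.02 h → k = ln 2 / 8.02 = 0.08643 h⁻¹ = 2.074 d⁻¹.
Decay over the reach: 32.46·exp(−kt) = 32.46·0.8809 = 28.60 mg/L.
Second outfall: C = (6.717·28.60 + 0.1750·550.0)/6.892 = 41.84 mg/L.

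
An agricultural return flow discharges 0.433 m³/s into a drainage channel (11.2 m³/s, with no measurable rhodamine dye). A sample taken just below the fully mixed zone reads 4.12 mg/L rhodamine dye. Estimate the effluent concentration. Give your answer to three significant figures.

Mass balance: 11.20·0 + 0.4330·Cₑ = 11.63·4.120
→ Cₑ = (11.63·4.120 − 11.20·0) / 0.4330 = 110.7 mg/L.

111 mg/L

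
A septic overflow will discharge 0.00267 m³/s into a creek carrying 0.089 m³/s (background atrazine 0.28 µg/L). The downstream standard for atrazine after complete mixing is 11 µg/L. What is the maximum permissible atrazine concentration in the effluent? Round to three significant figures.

At the limit, (Qr·Cr + Qe·Cₑ)/(Qr + Qe) = 11:
Cₑ = (0.09167·11 − 0.08900·0.2800) / 0.002670 = 368.3 µg/L.

368 µg/L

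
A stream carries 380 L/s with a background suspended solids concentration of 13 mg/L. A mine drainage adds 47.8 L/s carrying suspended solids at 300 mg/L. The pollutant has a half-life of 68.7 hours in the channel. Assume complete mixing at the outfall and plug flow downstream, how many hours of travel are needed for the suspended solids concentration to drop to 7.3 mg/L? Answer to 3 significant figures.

After mixing, C = (380.0·13.00 + 47.80·300.0) / 427.8 = 19280/427.8 = 45.07 mg/L.
Half-life 68.7 h → k = ln 2 / 68.7 = 0.01009 h⁻¹ = 0.2421 d⁻¹.
45.07·exp(−k·t) = 7.3 → t = ln(45.07/7.3)/k = 649500 s = 180.4 h.

180 h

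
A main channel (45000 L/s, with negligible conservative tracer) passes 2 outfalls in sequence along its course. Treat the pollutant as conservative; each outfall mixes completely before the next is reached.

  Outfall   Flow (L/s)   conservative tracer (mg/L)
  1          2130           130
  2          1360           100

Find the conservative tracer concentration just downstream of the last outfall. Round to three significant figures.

Outfall 1: combined Q = 47130 L/s; C = (45000·0 + 2130·130.0)/47130 = 5.875 mg/L.
Outfall 2: combined Q = 48490 L/s; C = (47130·5.875 + 1360·100.0)/48490 = 8.515 mg/L.

8.52 mg/L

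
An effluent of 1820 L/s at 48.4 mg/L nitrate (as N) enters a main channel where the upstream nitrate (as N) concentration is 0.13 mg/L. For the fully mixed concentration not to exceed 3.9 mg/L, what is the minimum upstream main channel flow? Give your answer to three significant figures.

Set C_mix = 3.9: (Q·0.1300 + 1820·48.40) / (Q + 1820) = 3.9
→ Q = 1820·(48.40 − 3.9)/(3.9 − 0.1300) = 21480 L/s.

21500 L/s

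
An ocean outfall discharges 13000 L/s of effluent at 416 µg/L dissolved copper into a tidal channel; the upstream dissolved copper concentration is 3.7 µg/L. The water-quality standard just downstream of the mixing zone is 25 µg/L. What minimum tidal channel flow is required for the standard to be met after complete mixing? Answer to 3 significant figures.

239000 L/s

Set C_mix = 25: (Q·3.700 + 13000·416.0) / (Q + 13000) = 25
→ Q = 13000·(416.0 − 25)/(25 − 3.700) = 238600 L/s.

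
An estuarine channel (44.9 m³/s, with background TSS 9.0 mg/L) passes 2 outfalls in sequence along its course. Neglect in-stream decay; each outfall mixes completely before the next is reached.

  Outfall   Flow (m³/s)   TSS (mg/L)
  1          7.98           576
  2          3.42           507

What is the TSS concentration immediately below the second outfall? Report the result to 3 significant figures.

120 mg/L

After outfall 1: Q = 44.90 + 7.980 = 52.88 m³/s; C = (44.90·9.000 + 7.980·576.0)/52.88 = 94.56 mg/L.
After outfall 2: Q = 52.88 + 3.420 = 56.30 m³/s; C = (52.88·94.56 + 3.420·507.0)/56.30 = 119.6 mg/L.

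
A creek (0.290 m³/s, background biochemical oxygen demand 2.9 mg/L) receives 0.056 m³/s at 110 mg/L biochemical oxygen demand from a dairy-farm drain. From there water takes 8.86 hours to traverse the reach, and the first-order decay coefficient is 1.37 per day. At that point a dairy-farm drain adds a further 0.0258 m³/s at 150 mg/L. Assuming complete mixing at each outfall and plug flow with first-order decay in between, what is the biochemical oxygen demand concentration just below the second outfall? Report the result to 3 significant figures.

21.8 mg/L

Mixed concentration C = ΣQC/ΣQ = (0.2900·2.900 + 0.05600·110.0) / 0.3460 = 7.001/0.3460 = 20.23 mg/L; combined flow 0.3460 m³/s.
Decay over the reach: 20.23·exp(−kt) = 20.23·0.6030 = 12.20 mg/L.
Second outfall: C = (0.3460·12.20 + 0.02580·150.0)/0.3718 = 21.76 mg/L.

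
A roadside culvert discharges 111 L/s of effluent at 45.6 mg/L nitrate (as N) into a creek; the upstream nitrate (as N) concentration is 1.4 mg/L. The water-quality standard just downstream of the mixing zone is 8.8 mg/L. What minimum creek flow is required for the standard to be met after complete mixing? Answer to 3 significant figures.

552 L/s

Set C_mix = 8.8: (Q·1.400 + 111.0·45.60) / (Q + 111.0) = 8.8
→ Q = 111.0·(45.60 − 8.8)/(8.8 − 1.400) = 552.0 L/s.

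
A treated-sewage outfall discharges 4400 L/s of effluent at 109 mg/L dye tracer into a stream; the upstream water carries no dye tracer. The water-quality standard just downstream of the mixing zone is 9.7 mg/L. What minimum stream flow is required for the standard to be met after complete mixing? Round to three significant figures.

45000 L/s

Set C_mix = 9.7: (Q·0 + 4400·109.0) / (Q + 4400) = 9.7
→ Q = 4400·(109.0 − 9.7)/(9.7 − 0) = 45040 L/s.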